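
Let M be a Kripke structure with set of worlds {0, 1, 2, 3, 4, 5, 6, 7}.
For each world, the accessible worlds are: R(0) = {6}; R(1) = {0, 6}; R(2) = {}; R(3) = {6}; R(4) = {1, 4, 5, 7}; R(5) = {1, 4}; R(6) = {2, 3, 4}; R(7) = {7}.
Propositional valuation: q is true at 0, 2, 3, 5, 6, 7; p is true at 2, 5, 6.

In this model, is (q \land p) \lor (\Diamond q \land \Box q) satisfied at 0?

Yes

At 0: q \land p is false, \Diamond q \land \Box q is true, so (q \land p) \lor (\Diamond q \land \Box q) is true.
  At 0: \Diamond q is true, \Box q is true, so \Diamond q \land \Box q is true.
    At 0: \Diamond q requires q at some successor in {6}.
      q holds at 6, so \Diamond q is true at 0.
    At 0: \Box q requires q at every successor {6}.
      At 6: q is true.
    So \Box q is true at 0.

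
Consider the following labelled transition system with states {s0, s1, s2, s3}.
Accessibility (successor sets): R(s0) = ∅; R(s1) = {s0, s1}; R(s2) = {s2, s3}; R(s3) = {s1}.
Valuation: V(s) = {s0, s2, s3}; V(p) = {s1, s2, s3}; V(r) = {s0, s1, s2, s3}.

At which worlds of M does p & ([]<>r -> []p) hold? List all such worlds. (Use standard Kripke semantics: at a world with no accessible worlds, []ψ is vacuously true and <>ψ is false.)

s1, s2, s3

Let φ = p & ([]<>r -> []p). Evaluate φ at each world:
  s0 (successors ∅): φ is false.
  s1 (successors {s0, s1}): φ is true.
  s2 (successors {s2, s3}): φ is true.
  s3 (successors {s1}): φ is true.
For instance, at s3:
  At s3: p is true, []<>r -> []p is true, so p & ([]<>r -> []p) is true.
    At s3: []<>r is true, []p is true, so []<>r -> []p is true.
      At s3: []<>r requires <>r at every successor {s1}.
        At s1: <>r is true.
      So []<>r is true at s3.
      At s3: []p requires p at every successor {s1}.
        At s1: p is true.
      So []p is true at s3.
Satisfying worlds: {s1, s2, s3}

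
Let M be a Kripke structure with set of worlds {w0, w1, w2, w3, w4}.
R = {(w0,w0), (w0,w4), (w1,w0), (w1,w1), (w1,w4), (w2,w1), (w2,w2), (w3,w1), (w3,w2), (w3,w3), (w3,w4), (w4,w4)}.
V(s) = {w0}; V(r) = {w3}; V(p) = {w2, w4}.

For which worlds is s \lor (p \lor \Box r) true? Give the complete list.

w0, w2, w4

Let φ = s \lor (p \lor \Box r). Evaluate φ at each world:
  w0 (successors {w0, w4}): φ is true.
  w1 (successors {w0, w1, w4}): φ is false.
  w2 (successors {w1, w2}): φ is true.
  w3 (successors {w1, w2, w3, w4}): φ is false.
  w4 (successors {w4}): φ is true.
For instance, at w0:
  At w0: s is true, p \lor \Box r is false, so s \lor (p \lor \Box r) is true.
    At w0: p is false, \Box r is false, so p \lor \Box r is false.
      At w0: \Box r requires r at every successor {w0, w4}.
        r fails at w0, so \Box r is false at w0.
Satisfying worlds: {w0, w2, w4}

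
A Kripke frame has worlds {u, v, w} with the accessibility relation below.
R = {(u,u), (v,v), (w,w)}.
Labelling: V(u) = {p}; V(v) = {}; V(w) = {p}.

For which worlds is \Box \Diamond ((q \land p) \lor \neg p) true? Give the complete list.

Recall that \Box ψ holds at a world iff ψ holds at every accessible world, and \Diamond ψ holds iff ψ holds at some accessible world.
Let φ = \Box \Diamond ((q \land p) \lor \neg p). Evaluate φ at each world:
  u (successors {u}): φ is false.
  v (successors {v}): φ is true.
  w (successors {w}): φ is false.
For instance, at w:
  At w: \Box \Diamond ((q \land p) \lor \neg p) requires \Diamond ((q \land p) \lor \neg p) at every successor {w}.
    \Diamond ((q \land p) \lor \neg p) fails at w, so \Box \Diamond ((q \land p) \lor \neg p) is false at w.
      At w: \Diamond ((q \land p) \lor \neg p) requires (q \land p) \lor \neg p at some successor in {w}.
        At w: (q \land p) \lor \neg p is false.
      So \Diamond ((q \land p) \lor \neg p) is false at w.
Satisfying worlds: {v}

v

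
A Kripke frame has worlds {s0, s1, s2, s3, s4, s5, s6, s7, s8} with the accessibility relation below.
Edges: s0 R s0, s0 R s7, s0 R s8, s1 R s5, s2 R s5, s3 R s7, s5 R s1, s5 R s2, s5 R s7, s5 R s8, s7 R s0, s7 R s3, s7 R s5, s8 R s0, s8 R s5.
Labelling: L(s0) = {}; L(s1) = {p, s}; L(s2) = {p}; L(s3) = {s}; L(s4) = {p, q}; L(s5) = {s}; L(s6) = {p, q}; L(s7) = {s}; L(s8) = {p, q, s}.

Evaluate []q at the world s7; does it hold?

No

Recall that []ψ holds at a world iff ψ holds at every accessible world, and <>ψ holds iff ψ holds at some accessible world.
At s7: []q requires q at every successor {s0, s3, s5}.
  q fails at s0, so []q is false at s7.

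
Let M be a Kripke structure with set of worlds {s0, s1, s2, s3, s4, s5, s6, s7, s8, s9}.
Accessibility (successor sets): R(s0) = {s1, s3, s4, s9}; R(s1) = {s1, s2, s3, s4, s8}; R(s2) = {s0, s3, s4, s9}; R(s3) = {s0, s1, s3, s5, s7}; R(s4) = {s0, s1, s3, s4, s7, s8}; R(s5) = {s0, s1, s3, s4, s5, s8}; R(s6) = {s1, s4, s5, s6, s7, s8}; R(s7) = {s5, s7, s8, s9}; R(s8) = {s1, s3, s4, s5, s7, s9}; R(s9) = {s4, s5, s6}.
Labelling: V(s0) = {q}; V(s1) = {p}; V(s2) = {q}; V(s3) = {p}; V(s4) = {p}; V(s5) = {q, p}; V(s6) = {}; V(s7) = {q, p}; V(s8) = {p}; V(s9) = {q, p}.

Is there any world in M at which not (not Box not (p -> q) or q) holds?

No

Recall that Box ψ holds at a world iff ψ holds at every accessible world, and Dia ψ holds iff ψ holds at some accessible world.
Let φ = not (not Box not (p -> q) or q). Evaluate φ at each world:
  s0 (successors {s1, s3, s4, s9}): φ is false.
  s1 (successors {s1, s2, s3, s4, s8}): φ is false.
  s2 (successors {s0, s3, s4, s9}): φ is false.
  s3 (successors {s0, s1, s3, s5, s7}): φ is false.
  s4 (successors {s0, s1, s3, s4, s7, s8}): φ is false.
  s5 (successors {s0, s1, s3, s4, s5, s8}): φ is false.
  s6 (successors {s1, s4, s5, s6, s7, s8}): φ is false.
  s7 (successors {s5, s7, s8, s9}): φ is false.
  s8 (successors {s1, s3, s4, s5, s7, s9}): φ is false.
  s9 (successors {s4, s5, s6}): φ is false.
For instance, at s1:
  At s1: not Box not (p -> q) or q is true, so not (not Box not (p -> q) or q) is false.
    At s1: not Box not (p -> q) is true, q is false, so not Box not (p -> q) or q is true.
      At s1: Box not (p -> q) is false, so not Box not (p -> q) is true.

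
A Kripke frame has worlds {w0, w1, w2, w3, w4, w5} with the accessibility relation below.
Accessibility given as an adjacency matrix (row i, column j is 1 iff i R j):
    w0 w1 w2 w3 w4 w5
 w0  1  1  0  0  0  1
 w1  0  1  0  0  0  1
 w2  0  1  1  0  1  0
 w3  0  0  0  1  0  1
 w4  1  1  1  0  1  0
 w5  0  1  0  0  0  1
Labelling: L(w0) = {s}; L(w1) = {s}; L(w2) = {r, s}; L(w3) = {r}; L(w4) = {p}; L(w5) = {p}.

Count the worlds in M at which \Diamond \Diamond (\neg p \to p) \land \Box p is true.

Let φ = \Diamond \Diamond (\neg p \to p) \land \Box p. Evaluate φ at each world:
  w0 (successors {w0, w1, w5}): φ is false.
  w1 (successors {w1, w5}): φ is false.
  w2 (successors {w1, w2, w4}): φ is false.
  w3 (successors {w3, w5}): φ is false.
  w4 (successors {w0, w1, w2, w4}): φ is false.
  w5 (successors {w1, w5}): φ is false.
For instance, at w1:
  At w1: \Diamond \Diamond (\neg p \to p) is true, \Box p is false, so \Diamond \Diamond (\neg p \to p) \land \Box p is false.
    At w1: \Diamond \Diamond (\neg p \to p) requires \Diamond (\neg p \to p) at some successor in {w1, w5}.
      \Diamond (\neg p \to p) holds at w1, so \Diamond \Diamond (\neg p \to p) is true at w1.
    At w1: \Box p requires p at every successor {w1, w5}.
      p fails at w1, so \Box p is false at w1.
Satisfying worlds: none.

0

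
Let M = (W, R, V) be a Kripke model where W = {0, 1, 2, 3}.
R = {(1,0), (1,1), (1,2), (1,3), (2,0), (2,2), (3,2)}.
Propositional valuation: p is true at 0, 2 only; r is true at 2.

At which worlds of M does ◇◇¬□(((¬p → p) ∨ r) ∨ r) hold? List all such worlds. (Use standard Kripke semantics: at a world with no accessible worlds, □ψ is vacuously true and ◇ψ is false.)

Let φ = ◇◇¬□(((¬p → p) ∨ r) ∨ r). Evaluate φ at each world:
  0 (successors ∅): φ is false.
  1 (successors {0, 1, 2, 3}): φ is true.
  2 (successors {0, 2}): φ is false.
  3 (successors {2}): φ is false.
For instance, at 1:
  At 1: ◇◇¬□(((¬p → p) ∨ r) ∨ r) requires ◇¬□(((¬p → p) ∨ r) ∨ r) at some successor in {0, 1, 2, 3}.
    ◇¬□(((¬p → p) ∨ r) ∨ r) holds at 1, so ◇◇¬□(((¬p → p) ∨ r) ∨ r) is true at 1.
      At 1: ◇¬□(((¬p → p) ∨ r) ∨ r) requires ¬□(((¬p → p) ∨ r) ∨ r) at some successor in {0, 1, 2, 3}.
        ¬□(((¬p → p) ∨ r) ∨ r) holds at 1, so ◇¬□(((¬p → p) ∨ r) ∨ r) is true at 1.
Satisfying worlds: {1}

1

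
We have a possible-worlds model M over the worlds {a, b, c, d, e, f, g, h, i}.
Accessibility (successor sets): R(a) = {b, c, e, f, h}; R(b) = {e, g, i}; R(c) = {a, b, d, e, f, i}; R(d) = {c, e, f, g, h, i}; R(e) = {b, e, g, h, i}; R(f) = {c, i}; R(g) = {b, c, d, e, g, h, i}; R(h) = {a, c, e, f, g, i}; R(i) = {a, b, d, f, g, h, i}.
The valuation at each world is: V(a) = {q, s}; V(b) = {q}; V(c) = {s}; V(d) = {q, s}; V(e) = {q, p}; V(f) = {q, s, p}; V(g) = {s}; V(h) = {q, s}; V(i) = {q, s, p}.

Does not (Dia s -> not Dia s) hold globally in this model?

Yes

Let φ = not (Dia s -> not Dia s). Evaluate φ at each world:
  a (successors {b, c, e, f, h}): φ is true.
  b (successors {e, g, i}): φ is true.
  c (successors {a, b, d, e, f, i}): φ is true.
  d (successors {c, e, f, g, h, i}): φ is true.
  e (successors {b, e, g, h, i}): φ is true.
  f (successors {c, i}): φ is true.
  g (successors {b, c, d, e, g, h, i}): φ is true.
  h (successors {a, c, e, f, g, i}): φ is true.
  i (successors {a, b, d, f, g, h, i}): φ is true.
For instance, at d:
  At d: Dia s -> not Dia s is false, so not (Dia s -> not Dia s) is true.
    At d: Dia s is true, not Dia s is false, so Dia s -> not Dia s is false.
      At d: Dia s requires s at some successor in {c, e, f, g, h, i}.
        s holds at c, so Dia s is true at d.
      At d: Dia s is true, so not Dia s is false.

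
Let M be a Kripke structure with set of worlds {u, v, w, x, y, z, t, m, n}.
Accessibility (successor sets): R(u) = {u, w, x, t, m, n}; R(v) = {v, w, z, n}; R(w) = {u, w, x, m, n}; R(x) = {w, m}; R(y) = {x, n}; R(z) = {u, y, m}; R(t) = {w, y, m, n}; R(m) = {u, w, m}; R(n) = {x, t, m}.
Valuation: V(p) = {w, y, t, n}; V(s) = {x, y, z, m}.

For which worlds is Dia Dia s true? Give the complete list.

Let φ = Dia Dia s. Evaluate φ at each world:
  u (successors {u, w, x, t, m, n}): φ is true.
  v (successors {v, w, z, n}): φ is true.
  w (successors {u, w, x, m, n}): φ is true.
  x (successors {w, m}): φ is true.
  y (successors {x, n}): φ is true.
  z (successors {u, y, m}): φ is true.
  t (successors {w, y, m, n}): φ is true.
  m (successors {u, w, m}): φ is true.
  n (successors {x, t, m}): φ is true.
For instance, at u:
  At u: Dia Dia s requires Dia s at some successor in {u, w, x, t, m, n}.
    Dia s holds at u, so Dia Dia s is true at u.
      At u: Dia s requires s at some successor in {u, w, x, t, m, n}.
        s holds at x, so Dia s is true at u.
Satisfying worlds: {u, v, w, x, y, z, t, m, n}

u, v, w, x, y, z, t, m, n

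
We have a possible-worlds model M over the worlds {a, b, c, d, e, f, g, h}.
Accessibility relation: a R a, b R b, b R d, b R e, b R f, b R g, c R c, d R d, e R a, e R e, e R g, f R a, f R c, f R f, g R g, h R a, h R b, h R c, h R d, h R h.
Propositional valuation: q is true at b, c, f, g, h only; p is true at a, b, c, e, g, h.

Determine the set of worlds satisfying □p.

Recall that □ψ holds at a world iff ψ holds at every accessible world, and ◇ψ holds iff ψ holds at some accessible world.
Let φ = □p. Evaluate φ at each world:
  a (successors {a}): φ is true.
  b (successors {b, d, e, f, g}): φ is false.
  c (successors {c}): φ is true.
  d (successors {d}): φ is false.
  e (successors {a, e, g}): φ is true.
  f (successors {a, c, f}): φ is false.
  g (successors {g}): φ is true.
  h (successors {a, b, c, d, h}): φ is false.
For instance, at c:
  At c: □p requires p at every successor {c}.
    At c: p is true.
  So □p is true at c.
Satisfying worlds: {a, c, e, g}

a, c, e, g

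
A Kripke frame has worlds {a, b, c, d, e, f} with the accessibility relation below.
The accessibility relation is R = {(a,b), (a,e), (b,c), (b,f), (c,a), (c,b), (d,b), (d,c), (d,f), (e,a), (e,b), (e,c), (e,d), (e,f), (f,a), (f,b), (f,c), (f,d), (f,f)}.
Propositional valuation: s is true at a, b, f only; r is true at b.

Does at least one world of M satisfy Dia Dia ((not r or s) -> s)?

Yes

Let φ = Dia Dia ((not r or s) -> s). Evaluate φ at each world:
  a (successors {b, e}): φ is true.
  b (successors {c, f}): φ is true.
  c (successors {a, b}): φ is true.
  d (successors {b, c, f}): φ is true.
  e (successors {a, b, c, d, f}): φ is true.
  f (successors {a, b, c, d, f}): φ is true.
Detail at a (witness):
  At a: Dia Dia ((not r or s) -> s) requires Dia ((not r or s) -> s) at some successor in {b, e}.
    Dia ((not r or s) -> s) holds at b, so Dia Dia ((not r or s) -> s) is true at a.
      At b: Dia ((not r or s) -> s) requires (not r or s) -> s at some successor in {c, f}.
        (not r or s) -> s holds at f, so Dia ((not r or s) -> s) is true at b.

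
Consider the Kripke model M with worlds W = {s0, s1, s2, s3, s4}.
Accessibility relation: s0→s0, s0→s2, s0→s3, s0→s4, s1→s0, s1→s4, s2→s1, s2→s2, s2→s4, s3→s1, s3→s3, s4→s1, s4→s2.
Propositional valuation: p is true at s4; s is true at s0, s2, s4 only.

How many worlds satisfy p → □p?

4

Let φ = p → □p. Evaluate φ at each world:
  s0 (successors {s0, s2, s3, s4}): φ is true.
  s1 (successors {s0, s4}): φ is true.
  s2 (successors {s1, s2, s4}): φ is true.
  s3 (successors {s1, s3}): φ is true.
  s4 (successors {s1, s2}): φ is false.
For instance, at s2:
  At s2: p is false, □p is false, so p → □p is true.
    At s2: □p requires p at every successor {s1, s2, s4}.
      p fails at s1, so □p is false at s2.
Satisfying worlds: {s0, s1, s2, s3}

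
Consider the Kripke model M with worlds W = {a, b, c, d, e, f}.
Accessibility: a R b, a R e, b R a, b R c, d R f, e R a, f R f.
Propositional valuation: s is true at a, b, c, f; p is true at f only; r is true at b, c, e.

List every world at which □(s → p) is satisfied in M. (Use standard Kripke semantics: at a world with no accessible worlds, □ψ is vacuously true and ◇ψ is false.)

Let φ = □(s → p). Evaluate φ at each world:
  a (successors {b, e}): φ is false.
  b (successors {a, c}): φ is false.
  c (successors ∅): φ is true.
  d (successors {f}): φ is true.
  e (successors {a}): φ is false.
  f (successors {f}): φ is true.
For instance, at f:
  At f: □(s → p) requires s → p at every successor {f}.
    At f: s → p is true.
  So □(s → p) is true at f.
Satisfying worlds: {c, d, f}

c, d, f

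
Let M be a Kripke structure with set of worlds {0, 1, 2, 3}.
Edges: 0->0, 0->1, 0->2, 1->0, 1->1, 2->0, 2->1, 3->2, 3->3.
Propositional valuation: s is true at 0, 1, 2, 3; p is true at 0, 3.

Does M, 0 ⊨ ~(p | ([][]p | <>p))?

No

At 0: p | ([][]p | <>p) is true, so ~(p | ([][]p | <>p)) is false.
  At 0: p is true, [][]p | <>p is true, so p | ([][]p | <>p) is true.
    At 0: [][]p is false, <>p is true, so [][]p | <>p is true.
      At 0: [][]p requires []p at every successor {0, 1, 2}.
        []p fails at 0, so [][]p is false at 0.
      At 0: <>p requires p at some successor in {0, 1, 2}.
        p holds at 0, so <>p is true at 0.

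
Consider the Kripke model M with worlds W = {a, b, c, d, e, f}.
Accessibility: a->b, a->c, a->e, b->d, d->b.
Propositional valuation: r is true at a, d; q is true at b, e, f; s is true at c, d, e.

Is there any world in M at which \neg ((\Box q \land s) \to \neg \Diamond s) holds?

No

Recall that \Box ψ holds at a world iff ψ holds at every accessible world, and \Diamond ψ holds iff ψ holds at some accessible world.
Let φ = \neg ((\Box q \land s) \to \neg \Diamond s). Evaluate φ at each world:
  a (successors {b, c, e}): φ is false.
  b (successors {d}): φ is false.
  c (successors ∅): φ is false.
  d (successors {b}): φ is false.
  e (successors ∅): φ is false.
  f (successors ∅): φ is false.
For instance, at d:
  At d: (\Box q \land s) \to \neg \Diamond s is true, so \neg ((\Box q \land s) \to \neg \Diamond s) is false.
    At d: \Box q \land s is true, \neg \Diamond s is true, so (\Box q \land s) \to \neg \Diamond s is true.
      At d: \Box q is true, s is true, so \Box q \land s is true.
      At d: \Diamond s is false, so \neg \Diamond s is true.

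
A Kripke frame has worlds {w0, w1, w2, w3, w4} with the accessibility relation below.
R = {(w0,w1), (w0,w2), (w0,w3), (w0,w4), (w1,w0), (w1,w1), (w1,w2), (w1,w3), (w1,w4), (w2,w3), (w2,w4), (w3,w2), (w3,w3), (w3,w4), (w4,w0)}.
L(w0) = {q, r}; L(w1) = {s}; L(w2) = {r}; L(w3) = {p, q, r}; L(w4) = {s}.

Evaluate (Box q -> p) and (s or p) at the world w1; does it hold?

At w1: Box q -> p is true, s or p is true, so (Box q -> p) and (s or p) is true.
  At w1: Box q is false, p is false, so Box q -> p is true.
    At w1: Box q requires q at every successor {w0, w1, w2, w3, w4}.
      q fails at w1, so Box q is false at w1.

Yes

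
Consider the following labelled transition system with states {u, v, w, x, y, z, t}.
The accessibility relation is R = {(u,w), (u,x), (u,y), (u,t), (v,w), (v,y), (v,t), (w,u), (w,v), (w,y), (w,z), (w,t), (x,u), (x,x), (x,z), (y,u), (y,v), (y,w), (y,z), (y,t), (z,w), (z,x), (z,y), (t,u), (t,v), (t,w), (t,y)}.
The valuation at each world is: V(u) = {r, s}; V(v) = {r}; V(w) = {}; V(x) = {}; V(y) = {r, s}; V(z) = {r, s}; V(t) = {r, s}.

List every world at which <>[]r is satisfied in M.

u, v, y, z, t

Let φ = <>[]r. Evaluate φ at each world:
  u (successors {w, x, y, t}): φ is true.
  v (successors {w, y, t}): φ is true.
  w (successors {u, v, y, z, t}): φ is false.
  x (successors {u, x, z}): φ is false.
  y (successors {u, v, w, z, t}): φ is true.
  z (successors {w, x, y}): φ is true.
  t (successors {u, v, w, y}): φ is true.
For instance, at v:
  At v: <>[]r requires []r at some successor in {w, y, t}.
    []r holds at w, so <>[]r is true at v.
      At w: []r requires r at every successor {u, v, y, z, t}.
        At u: r is true.
        At v: r is true.
        At y: r is true.
        At z: r is true.
        At t: r is true.
      So []r is true at w.
Satisfying worlds: {u, v, y, z, t}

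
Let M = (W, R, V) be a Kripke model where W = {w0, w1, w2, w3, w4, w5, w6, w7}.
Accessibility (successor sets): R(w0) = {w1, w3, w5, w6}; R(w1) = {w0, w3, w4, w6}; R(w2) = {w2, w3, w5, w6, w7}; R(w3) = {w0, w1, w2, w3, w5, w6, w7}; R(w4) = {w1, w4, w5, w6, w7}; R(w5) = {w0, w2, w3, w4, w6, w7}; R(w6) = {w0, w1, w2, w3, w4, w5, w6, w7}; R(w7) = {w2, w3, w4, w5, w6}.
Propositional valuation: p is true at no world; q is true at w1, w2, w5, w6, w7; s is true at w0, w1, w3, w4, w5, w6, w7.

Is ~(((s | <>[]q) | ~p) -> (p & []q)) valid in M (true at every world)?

Yes

Let φ = ~(((s | <>[]q) | ~p) -> (p & []q)). Evaluate φ at each world:
  w0 (successors {w1, w3, w5, w6}): φ is true.
  w1 (successors {w0, w3, w4, w6}): φ is true.
  w2 (successors {w2, w3, w5, w6, w7}): φ is true.
  w3 (successors {w0, w1, w2, w3, w5, w6, w7}): φ is true.
  w4 (successors {w1, w4, w5, w6, w7}): φ is true.
  w5 (successors {w0, w2, w3, w4, w6, w7}): φ is true.
  w6 (successors {w0, w1, w2, w3, w4, w5, w6, w7}): φ is true.
  w7 (successors {w2, w3, w4, w5, w6}): φ is true.
For instance, at w0:
  At w0: ((s | <>[]q) | ~p) -> (p & []q) is false, so ~(((s | <>[]q) | ~p) -> (p & []q)) is true.
    At w0: (s | <>[]q) | ~p is true, p & []q is false, so ((s | <>[]q) | ~p) -> (p & []q) is false.
      At w0: s | <>[]q is true, ~p is true, so (s | <>[]q) | ~p is true.
      At w0: p is false, []q is false, so p & []q is false.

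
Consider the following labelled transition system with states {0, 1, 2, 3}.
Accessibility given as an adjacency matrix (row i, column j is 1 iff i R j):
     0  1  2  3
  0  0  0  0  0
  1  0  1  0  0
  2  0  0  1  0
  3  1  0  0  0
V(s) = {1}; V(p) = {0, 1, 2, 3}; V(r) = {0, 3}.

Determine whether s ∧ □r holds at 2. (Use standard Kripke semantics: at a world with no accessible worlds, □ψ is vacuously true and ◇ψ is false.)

No

Recall that □ψ holds at a world iff ψ holds at every accessible world, and ◇ψ holds iff ψ holds at some accessible world.
At 2: s is false, □r is false, so s ∧ □r is false.
  At 2: □r requires r at every successor {2}.
    r fails at 2, so □r is false at 2.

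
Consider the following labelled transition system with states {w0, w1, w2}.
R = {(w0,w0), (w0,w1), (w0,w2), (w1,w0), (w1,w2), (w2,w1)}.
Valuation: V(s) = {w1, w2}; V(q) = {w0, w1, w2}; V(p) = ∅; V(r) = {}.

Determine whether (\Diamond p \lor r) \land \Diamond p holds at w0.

At w0: \Diamond p \lor r is false, \Diamond p is false, so (\Diamond p \lor r) \land \Diamond p is false.
  At w0: \Diamond p is false, r is false, so \Diamond p \lor r is false.
    At w0: \Diamond p requires p at some successor in {w0, w1, w2}.
      At w0: p is false.
      At w1: p is false.
      At w2: p is false.
    So \Diamond p is false at w0.
  At w0: \Diamond p requires p at some successor in {w0, w1, w2}.
    At w0: p is false.
    At w1: p is false.
    At w2: p is false.
  So \Diamond p is false at w0.

No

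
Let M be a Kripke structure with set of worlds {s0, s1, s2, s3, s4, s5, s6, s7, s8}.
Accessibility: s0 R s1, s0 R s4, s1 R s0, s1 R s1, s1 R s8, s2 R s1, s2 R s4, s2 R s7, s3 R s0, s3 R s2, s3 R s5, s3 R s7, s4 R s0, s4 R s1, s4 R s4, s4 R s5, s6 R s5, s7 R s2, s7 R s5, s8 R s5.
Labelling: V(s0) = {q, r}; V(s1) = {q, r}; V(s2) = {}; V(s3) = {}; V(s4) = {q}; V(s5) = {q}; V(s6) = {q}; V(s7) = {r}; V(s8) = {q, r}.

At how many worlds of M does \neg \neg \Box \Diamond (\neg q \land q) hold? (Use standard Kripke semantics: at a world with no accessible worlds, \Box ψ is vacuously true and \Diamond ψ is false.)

Let φ = \neg \neg \Box \Diamond (\neg q \land q). Evaluate φ at each world:
  s0 (successors {s1, s4}): φ is false.
  s1 (successors {s0, s1, s8}): φ is false.
  s2 (successors {s1, s4, s7}): φ is false.
  s3 (successors {s0, s2, s5, s7}): φ is false.
  s4 (successors {s0, s1, s4, s5}): φ is false.
  s5 (successors ∅): φ is true.
  s6 (successors {s5}): φ is false.
  s7 (successors {s2, s5}): φ is false.
  s8 (successors {s5}): φ is false.
For instance, at s6:
  At s6: \neg \Box \Diamond (\neg q \land q) is true, so \neg \neg \Box \Diamond (\neg q \land q) is false.
    At s6: \Box \Diamond (\neg q \land q) is false, so \neg \Box \Diamond (\neg q \land q) is true.
      At s6: \Box \Diamond (\neg q \land q) requires \Diamond (\neg q \land q) at every successor {s5}.
        \Diamond (\neg q \land q) fails at s5, so \Box \Diamond (\neg q \land q) is false at s6.
Satisfying worlds: {s5}

1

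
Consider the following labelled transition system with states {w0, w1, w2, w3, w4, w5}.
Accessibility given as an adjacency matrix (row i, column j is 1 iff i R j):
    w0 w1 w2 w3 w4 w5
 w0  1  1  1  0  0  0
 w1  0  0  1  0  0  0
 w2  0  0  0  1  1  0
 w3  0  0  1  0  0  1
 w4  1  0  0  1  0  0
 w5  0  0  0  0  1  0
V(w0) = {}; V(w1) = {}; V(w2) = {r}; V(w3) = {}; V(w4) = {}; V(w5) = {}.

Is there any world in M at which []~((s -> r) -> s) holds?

Let φ = []~((s -> r) -> s). Evaluate φ at each world:
  w0 (successors {w0, w1, w2}): φ is true.
  w1 (successors {w2}): φ is true.
  w2 (successors {w3, w4}): φ is true.
  w3 (successors {w2, w5}): φ is true.
  w4 (successors {w0, w3}): φ is true.
  w5 (successors {w4}): φ is true.
Detail at w0 (witness):
  At w0: []~((s -> r) -> s) requires ~((s -> r) -> s) at every successor {w0, w1, w2}.
    At w0: ~((s -> r) -> s) is true.
    At w1: ~((s -> r) -> s) is true.
    At w2: ~((s -> r) -> s) is true.
  So []~((s -> r) -> s) is true at w0.

Yes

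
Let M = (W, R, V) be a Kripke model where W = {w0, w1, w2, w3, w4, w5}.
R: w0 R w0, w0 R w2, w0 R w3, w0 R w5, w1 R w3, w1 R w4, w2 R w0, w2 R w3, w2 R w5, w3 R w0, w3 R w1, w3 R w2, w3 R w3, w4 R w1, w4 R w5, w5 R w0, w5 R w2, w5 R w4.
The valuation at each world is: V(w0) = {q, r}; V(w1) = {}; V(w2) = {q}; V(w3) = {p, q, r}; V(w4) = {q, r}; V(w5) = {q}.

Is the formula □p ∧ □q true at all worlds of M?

No

Recall that □ψ holds at a world iff ψ holds at every accessible world, and ◇ψ holds iff ψ holds at some accessible world.
Let φ = □p ∧ □q. Evaluate φ at each world:
  w0 (successors {w0, w2, w3, w5}): φ is false.
  w1 (successors {w3, w4}): φ is false.
  w2 (successors {w0, w3, w5}): φ is false.
  w3 (successors {w0, w1, w2, w3}): φ is false.
  w4 (successors {w1, w5}): φ is false.
  w5 (successors {w0, w2, w4}): φ is false.
Detail at w0 (counterexample):
  At w0: □p is false, □q is true, so □p ∧ □q is false.
    At w0: □p requires p at every successor {w0, w2, w3, w5}.
      p fails at w0, so □p is false at w0.
    At w0: □q requires q at every successor {w0, w2, w3, w5}.
      At w0: q is true.
      At w2: q is true.
      At w3: q is true.
      At w5: q is true.
    So □q is true at w0.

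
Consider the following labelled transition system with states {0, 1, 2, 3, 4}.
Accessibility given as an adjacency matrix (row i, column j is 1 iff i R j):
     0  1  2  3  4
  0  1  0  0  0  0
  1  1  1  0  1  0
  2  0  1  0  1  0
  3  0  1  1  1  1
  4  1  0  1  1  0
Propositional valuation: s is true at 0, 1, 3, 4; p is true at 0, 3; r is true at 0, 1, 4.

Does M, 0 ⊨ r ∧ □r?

At 0: r is true, □r is true, so r ∧ □r is true.
  At 0: □r requires r at every successor {0}.
    At 0: r is true.
  So □r is true at 0.

Yes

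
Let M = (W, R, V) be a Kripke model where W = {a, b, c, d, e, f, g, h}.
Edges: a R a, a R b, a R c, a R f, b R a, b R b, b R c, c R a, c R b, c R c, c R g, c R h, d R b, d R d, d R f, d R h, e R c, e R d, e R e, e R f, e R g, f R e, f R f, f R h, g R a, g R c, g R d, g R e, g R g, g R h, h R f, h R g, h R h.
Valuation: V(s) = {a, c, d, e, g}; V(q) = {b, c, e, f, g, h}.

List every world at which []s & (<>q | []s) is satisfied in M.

none

Recall that []ψ holds at a world iff ψ holds at every accessible world, and <>ψ holds iff ψ holds at some accessible world.
Let φ = []s & (<>q | []s). Evaluate φ at each world:
  a (successors {a, b, c, f}): φ is false.
  b (successors {a, b, c}): φ is false.
  c (successors {a, b, c, g, h}): φ is false.
  d (successors {b, d, f, h}): φ is false.
  e (successors {c, d, e, f, g}): φ is false.
  f (successors {e, f, h}): φ is false.
  g (successors {a, c, d, e, g, h}): φ is false.
  h (successors {f, g, h}): φ is false.
For instance, at b:
  At b: []s is false, <>q | []s is true, so []s & (<>q | []s) is false.
    At b: []s requires s at every successor {a, b, c}.
      s fails at b, so []s is false at b.
    At b: <>q is true, []s is false, so <>q | []s is true.
      At b: <>q requires q at some successor in {a, b, c}.
        q holds at b, so <>q is true at b.
      At b: []s requires s at every successor {a, b, c}.
        s fails at b, so []s is false at b.
Satisfying worlds: none.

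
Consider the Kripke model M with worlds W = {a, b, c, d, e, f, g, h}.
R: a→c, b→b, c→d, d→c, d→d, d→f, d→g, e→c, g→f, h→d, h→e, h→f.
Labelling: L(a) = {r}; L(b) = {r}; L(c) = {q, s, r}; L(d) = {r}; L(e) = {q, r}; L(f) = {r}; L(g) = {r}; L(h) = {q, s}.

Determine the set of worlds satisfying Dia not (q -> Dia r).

Recall that Dia ψ holds at a world iff ψ holds at some accessible world.
Let φ = Dia not (q -> Dia r). Evaluate φ at each world:
  a (successors {c}): φ is false.
  b (successors {b}): φ is false.
  c (successors {d}): φ is false.
  d (successors {c, d, f, g}): φ is false.
  e (successors {c}): φ is false.
  f (successors ∅): φ is false.
  g (successors {f}): φ is false.
  h (successors {d, e, f}): φ is false.
For instance, at d:
  At d: Dia not (q -> Dia r) requires not (q -> Dia r) at some successor in {c, d, f, g}.
    At c: not (q -> Dia r) is false.
    At d: not (q -> Dia r) is false.
    At f: not (q -> Dia r) is false.
    At g: not (q -> Dia r) is false.
  So Dia not (q -> Dia r) is false at d.
Satisfying worlds: none.

none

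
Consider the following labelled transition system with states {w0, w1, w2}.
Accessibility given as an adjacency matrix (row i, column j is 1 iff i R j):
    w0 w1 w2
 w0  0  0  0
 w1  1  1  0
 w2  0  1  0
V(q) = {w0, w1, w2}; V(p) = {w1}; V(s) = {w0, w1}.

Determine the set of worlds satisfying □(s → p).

Let φ = □(s → p). Evaluate φ at each world:
  w0 (successors ∅): φ is true.
  w1 (successors {w0, w1}): φ is false.
  w2 (successors {w1}): φ is true.
For instance, at w1:
  At w1: □(s → p) requires s → p at every successor {w0, w1}.
    s → p fails at w0, so □(s → p) is false at w1.
Satisfying worlds: {w0, w2}

w0, w2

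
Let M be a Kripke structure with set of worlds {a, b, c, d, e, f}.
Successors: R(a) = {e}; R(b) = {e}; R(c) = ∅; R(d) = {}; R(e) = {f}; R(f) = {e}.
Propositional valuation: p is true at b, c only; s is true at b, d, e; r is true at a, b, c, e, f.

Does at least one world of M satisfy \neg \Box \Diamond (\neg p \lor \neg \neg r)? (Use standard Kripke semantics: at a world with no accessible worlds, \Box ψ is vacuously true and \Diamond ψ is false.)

Let φ = \neg \Box \Diamond (\neg p \lor \neg \neg r). Evaluate φ at each world:
  a (successors {e}): φ is false.
  b (successors {e}): φ is false.
  c (successors ∅): φ is false.
  d (successors ∅): φ is false.
  e (successors {f}): φ is false.
  f (successors {e}): φ is false.
For instance, at b:
  At b: \Box \Diamond (\neg p \lor \neg \neg r) is true, so \neg \Box \Diamond (\neg p \lor \neg \neg r) is false.
    At b: \Box \Diamond (\neg p \lor \neg \neg r) requires \Diamond (\neg p \lor \neg \neg r) at every successor {e}.
      At e: \Diamond (\neg p \lor \neg \neg r) is true.
    So \Box \Diamond (\neg p \lor \neg \neg r) is true at b.

No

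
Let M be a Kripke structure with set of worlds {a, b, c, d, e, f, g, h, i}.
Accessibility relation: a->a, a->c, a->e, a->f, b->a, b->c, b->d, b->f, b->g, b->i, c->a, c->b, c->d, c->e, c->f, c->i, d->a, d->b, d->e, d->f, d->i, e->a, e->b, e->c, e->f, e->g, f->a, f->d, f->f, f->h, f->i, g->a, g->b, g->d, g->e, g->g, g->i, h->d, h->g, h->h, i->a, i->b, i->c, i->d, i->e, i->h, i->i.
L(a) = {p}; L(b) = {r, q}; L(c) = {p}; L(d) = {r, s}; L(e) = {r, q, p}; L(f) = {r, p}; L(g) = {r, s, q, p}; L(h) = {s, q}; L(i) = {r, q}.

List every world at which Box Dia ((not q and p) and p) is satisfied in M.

a, b, c, d, e, g

Let φ = Box Dia ((not q and p) and p). Evaluate φ at each world:
  a (successors {a, c, e, f}): φ is true.
  b (successors {a, c, d, f, g, i}): φ is true.
  c (successors {a, b, d, e, f, i}): φ is true.
  d (successors {a, b, e, f, i}): φ is true.
  e (successors {a, b, c, f, g}): φ is true.
  f (successors {a, d, f, h, i}): φ is false.
  g (successors {a, b, d, e, g, i}): φ is true.
  h (successors {d, g, h}): φ is false.
  i (successors {a, b, c, d, e, h, i}): φ is false.
For instance, at f:
  At f: Box Dia ((not q and p) and p) requires Dia ((not q and p) and p) at every successor {a, d, f, h, i}.
    Dia ((not q and p) and p) fails at h, so Box Dia ((not q and p) and p) is false at f.
      At h: Dia ((not q and p) and p) requires (not q and p) and p at some successor in {d, g, h}.
        At d: (not q and p) and p is false.
        At g: (not q and p) and p is false.
        At h: (not q and p) and p is false.
      So Dia ((not q and p) and p) is false at h.
Satisfying worlds: {a, b, c, d, e, g}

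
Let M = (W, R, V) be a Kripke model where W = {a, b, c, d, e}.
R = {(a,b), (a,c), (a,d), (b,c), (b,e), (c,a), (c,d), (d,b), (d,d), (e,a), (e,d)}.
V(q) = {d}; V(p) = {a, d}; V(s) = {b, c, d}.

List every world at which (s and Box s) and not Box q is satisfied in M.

d

Recall that Box ψ holds at a world iff ψ holds at every accessible world, and Dia ψ holds iff ψ holds at some accessible world.
Let φ = (s and Box s) and not Box q. Evaluate φ at each world:
  a (successors {b, c, d}): φ is false.
  b (successors {c, e}): φ is false.
  c (successors {a, d}): φ is false.
  d (successors {b, d}): φ is true.
  e (successors {a, d}): φ is false.
For instance, at d:
  At d: s and Box s is true, not Box q is true, so (s and Box s) and not Box q is true.
    At d: s is true, Box s is true, so s and Box s is true.
      At d: Box s requires s at every successor {b, d}.
        At b: s is true.
        At d: s is true.
      So Box s is true at d.
    At d: Box q is false, so not Box q is true.
      At d: Box q requires q at every successor {b, d}.
        q fails at b, so Box q is false at d.
Satisfying worlds: {d}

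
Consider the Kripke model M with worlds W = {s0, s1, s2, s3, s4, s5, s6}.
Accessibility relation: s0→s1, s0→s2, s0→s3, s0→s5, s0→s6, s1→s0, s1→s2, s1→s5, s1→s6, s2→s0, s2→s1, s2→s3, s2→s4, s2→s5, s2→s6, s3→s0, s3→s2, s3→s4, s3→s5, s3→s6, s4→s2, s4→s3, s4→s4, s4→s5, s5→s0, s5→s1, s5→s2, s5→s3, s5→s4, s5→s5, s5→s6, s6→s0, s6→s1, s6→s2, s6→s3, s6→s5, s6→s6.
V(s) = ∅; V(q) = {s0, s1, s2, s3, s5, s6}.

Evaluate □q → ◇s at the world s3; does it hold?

At s3: □q is false, ◇s is false, so □q → ◇s is true.
  At s3: □q requires q at every successor {s0, s2, s4, s5, s6}.
    q fails at s4, so □q is false at s3.
  At s3: ◇s requires s at some successor in {s0, s2, s4, s5, s6}.
    At s0: s is false.
    At s2: s is false.
    At s4: s is false.
    At s5: s is false.
    At s6: s is false.
  So ◇s is false at s3.

Yes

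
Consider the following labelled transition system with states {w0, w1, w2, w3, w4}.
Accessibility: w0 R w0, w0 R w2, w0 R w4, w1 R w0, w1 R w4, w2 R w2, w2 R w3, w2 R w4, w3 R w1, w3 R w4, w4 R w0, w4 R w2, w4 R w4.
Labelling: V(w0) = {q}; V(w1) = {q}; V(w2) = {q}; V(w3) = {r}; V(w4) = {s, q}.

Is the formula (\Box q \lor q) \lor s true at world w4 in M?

At w4: \Box q \lor q is true, s is true, so (\Box q \lor q) \lor s is true.
  At w4: \Box q is true, q is true, so \Box q \lor q is true.
    At w4: \Box q requires q at every successor {w0, w2, w4}.
      At w0: q is true.
      At w2: q is true.
      At w4: q is true.
    So \Box q is true at w4.

Yes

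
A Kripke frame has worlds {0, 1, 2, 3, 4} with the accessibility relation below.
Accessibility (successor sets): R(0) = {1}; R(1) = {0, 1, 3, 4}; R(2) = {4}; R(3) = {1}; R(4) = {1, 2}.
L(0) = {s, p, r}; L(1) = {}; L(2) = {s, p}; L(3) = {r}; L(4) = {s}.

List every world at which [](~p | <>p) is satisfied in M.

Let φ = [](~p | <>p). Evaluate φ at each world:
  0 (successors {1}): φ is true.
  1 (successors {0, 1, 3, 4}): φ is false.
  2 (successors {4}): φ is true.
  3 (successors {1}): φ is true.
  4 (successors {1, 2}): φ is false.
For instance, at 1:
  At 1: [](~p | <>p) requires ~p | <>p at every successor {0, 1, 3, 4}.
    ~p | <>p fails at 0, so [](~p | <>p) is false at 1.
      At 0: ~p is false, <>p is false, so ~p | <>p is false.
Satisfying worlds: {0, 2, 3}

0, 2, 3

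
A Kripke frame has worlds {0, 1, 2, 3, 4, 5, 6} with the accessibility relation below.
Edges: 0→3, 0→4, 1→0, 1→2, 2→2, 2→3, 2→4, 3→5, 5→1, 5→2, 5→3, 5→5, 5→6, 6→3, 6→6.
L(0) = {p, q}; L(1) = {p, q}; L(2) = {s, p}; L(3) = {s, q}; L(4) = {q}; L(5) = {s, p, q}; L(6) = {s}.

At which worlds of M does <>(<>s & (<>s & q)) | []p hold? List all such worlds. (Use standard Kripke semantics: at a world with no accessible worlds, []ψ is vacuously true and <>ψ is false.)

0, 1, 2, 3, 4, 5, 6

Let φ = <>(<>s & (<>s & q)) | []p. Evaluate φ at each world:
  0 (successors {3, 4}): φ is true.
  1 (successors {0, 2}): φ is true.
  2 (successors {2, 3, 4}): φ is true.
  3 (successors {5}): φ is true.
  4 (successors ∅): φ is true.
  5 (successors {1, 2, 3, 5, 6}): φ is true.
  6 (successors {3, 6}): φ is true.
For instance, at 0:
  At 0: <>(<>s & (<>s & q)) is true, []p is false, so <>(<>s & (<>s & q)) | []p is true.
    At 0: <>(<>s & (<>s & q)) requires <>s & (<>s & q) at some successor in {3, 4}.
      <>s & (<>s & q) holds at 3, so <>(<>s & (<>s & q)) is true at 0.
    At 0: []p requires p at every successor {3, 4}.
      p fails at 3, so []p is false at 0.
Satisfying worlds: {0, 1, 2, 3, 4, 5, 6}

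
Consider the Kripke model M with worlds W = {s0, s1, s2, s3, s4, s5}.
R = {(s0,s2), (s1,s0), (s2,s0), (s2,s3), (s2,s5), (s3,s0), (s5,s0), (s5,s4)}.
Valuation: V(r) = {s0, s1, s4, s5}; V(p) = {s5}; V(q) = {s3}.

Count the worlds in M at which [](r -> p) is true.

Let φ = [](r -> p). Evaluate φ at each world:
  s0 (successors {s2}): φ is true.
  s1 (successors {s0}): φ is false.
  s2 (successors {s0, s3, s5}): φ is false.
  s3 (successors {s0}): φ is false.
  s4 (successors ∅): φ is true.
  s5 (successors {s0, s4}): φ is false.
For instance, at s1:
  At s1: [](r -> p) requires r -> p at every successor {s0}.
    r -> p fails at s0, so [](r -> p) is false at s1.
Satisfying worlds: {s0, s4}

2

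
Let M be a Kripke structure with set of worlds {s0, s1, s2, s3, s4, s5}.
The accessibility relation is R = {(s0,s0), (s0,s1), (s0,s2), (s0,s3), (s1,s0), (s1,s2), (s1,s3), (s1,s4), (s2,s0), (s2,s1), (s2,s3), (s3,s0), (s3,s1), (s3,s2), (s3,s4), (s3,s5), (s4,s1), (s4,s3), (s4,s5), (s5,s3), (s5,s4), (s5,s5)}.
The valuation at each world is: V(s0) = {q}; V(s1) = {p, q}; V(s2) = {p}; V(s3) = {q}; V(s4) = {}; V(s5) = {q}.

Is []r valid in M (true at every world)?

Recall that []ψ holds at a world iff ψ holds at every accessible world, and <>ψ holds iff ψ holds at some accessible world.
Let φ = []r. Evaluate φ at each world:
  s0 (successors {s0, s1, s2, s3}): φ is false.
  s1 (successors {s0, s2, s3, s4}): φ is false.
  s2 (successors {s0, s1, s3}): φ is false.
  s3 (successors {s0, s1, s2, s4, s5}): φ is false.
  s4 (successors {s1, s3, s5}): φ is false.
  s5 (successors {s3, s4, s5}): φ is false.
Detail at s0 (counterexample):
  At s0: []r requires r at every successor {s0, s1, s2, s3}.
    r fails at s0, so []r is false at s0.

No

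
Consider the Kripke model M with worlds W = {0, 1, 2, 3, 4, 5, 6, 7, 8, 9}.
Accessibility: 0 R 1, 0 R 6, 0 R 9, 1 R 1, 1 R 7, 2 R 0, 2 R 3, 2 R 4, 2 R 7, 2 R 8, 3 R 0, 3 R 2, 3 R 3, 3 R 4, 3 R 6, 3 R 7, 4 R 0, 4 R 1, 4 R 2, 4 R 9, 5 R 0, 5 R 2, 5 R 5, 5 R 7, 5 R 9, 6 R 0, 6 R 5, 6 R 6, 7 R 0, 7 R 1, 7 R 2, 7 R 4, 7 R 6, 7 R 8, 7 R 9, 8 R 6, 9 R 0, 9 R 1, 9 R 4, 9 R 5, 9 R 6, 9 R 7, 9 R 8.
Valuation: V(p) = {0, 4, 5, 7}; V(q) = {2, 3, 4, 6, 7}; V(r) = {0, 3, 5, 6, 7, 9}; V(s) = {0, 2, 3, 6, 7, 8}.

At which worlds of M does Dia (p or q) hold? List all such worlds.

Let φ = Dia (p or q). Evaluate φ at each world:
  0 (successors {1, 6, 9}): φ is true.
  1 (successors {1, 7}): φ is true.
  2 (successors {0, 3, 4, 7, 8}): φ is true.
  3 (successors {0, 2, 3, 4, 6, 7}): φ is true.
  4 (successors {0, 1, 2, 9}): φ is true.
  5 (successors {0, 2, 5, 7, 9}): φ is true.
  6 (successors {0, 5, 6}): φ is true.
  7 (successors {0, 1, 2, 4, 6, 8, 9}): φ is true.
  8 (successors {6}): φ is true.
  9 (successors {0, 1, 4, 5, 6, 7, 8}): φ is true.
For instance, at 3:
  At 3: Dia (p or q) requires p or q at some successor in {0, 2, 3, 4, 6, 7}.
    p or q holds at 0, so Dia (p or q) is true at 3.
Satisfying worlds: {0, 1, 2, 3, 4, 5, 6, 7, 8, 9}

0, 1, 2, 3, 4, 5, 6, 7, 8, 9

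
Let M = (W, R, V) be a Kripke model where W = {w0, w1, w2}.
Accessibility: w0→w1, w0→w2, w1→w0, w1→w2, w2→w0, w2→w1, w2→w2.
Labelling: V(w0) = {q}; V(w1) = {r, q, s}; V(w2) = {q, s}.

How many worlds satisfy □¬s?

0

Recall that □ψ holds at a world iff ψ holds at every accessible world, and ◇ψ holds iff ψ holds at some accessible world.
Let φ = □¬s. Evaluate φ at each world:
  w0 (successors {w1, w2}): φ is false.
  w1 (successors {w0, w2}): φ is false.
  w2 (successors {w0, w1, w2}): φ is false.
For instance, at w1:
  At w1: □¬s requires ¬s at every successor {w0, w2}.
    ¬s fails at w2, so □¬s is false at w1.
Satisfying worlds: none.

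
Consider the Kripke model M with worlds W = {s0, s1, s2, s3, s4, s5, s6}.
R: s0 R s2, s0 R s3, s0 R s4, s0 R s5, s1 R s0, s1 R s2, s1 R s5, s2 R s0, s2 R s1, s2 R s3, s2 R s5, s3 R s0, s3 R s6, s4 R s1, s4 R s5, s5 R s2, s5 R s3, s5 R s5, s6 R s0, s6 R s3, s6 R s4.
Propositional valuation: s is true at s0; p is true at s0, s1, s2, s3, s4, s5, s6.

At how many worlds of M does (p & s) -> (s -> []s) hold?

6

Let φ = (p & s) -> (s -> []s). Evaluate φ at each world:
  s0 (successors {s2, s3, s4, s5}): φ is false.
  s1 (successors {s0, s2, s5}): φ is true.
  s2 (successors {s0, s1, s3, s5}): φ is true.
  s3 (successors {s0, s6}): φ is true.
  s4 (successors {s1, s5}): φ is true.
  s5 (successors {s2, s3, s5}): φ is true.
  s6 (successors {s0, s3, s4}): φ is true.
For instance, at s4:
  At s4: p & s is false, s -> []s is true, so (p & s) -> (s -> []s) is true.
    At s4: s is false, []s is false, so s -> []s is true.
      At s4: []s requires s at every successor {s1, s5}.
        s fails at s1, so []s is false at s4.
Satisfying worlds: {s1, s2, s3, s4, s5, s6}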